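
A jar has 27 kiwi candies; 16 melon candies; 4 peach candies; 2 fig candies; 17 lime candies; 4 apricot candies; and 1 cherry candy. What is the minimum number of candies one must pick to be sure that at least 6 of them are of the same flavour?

27

The 7 flavours are the holes; the candies drawn are the pigeons.
To avoid 6 of any one flavour, the worst case takes at most 5 of each flavour, or every candy of a flavour that has fewer than 5.
That gives 5 + 5 + 4 + 2 + 5 + 4 + 1 = 26 candies with no flavour reaching 6.
The next candy forces some flavour to 6, so 26 + 1 = 27.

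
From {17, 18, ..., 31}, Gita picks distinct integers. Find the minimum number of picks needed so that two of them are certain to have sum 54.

12

A set avoiding the sum 54 can contain at most one of each pair {x, 54−x}, plus the 7 elements whose complement lies outside the range or equal to its own complement.
The integers 17, …, 27 (11 of them) are such a set: any two sum to at least 17+18 = 35 and at most 26+27 = 53 < 54.
Any 12th integer completes one of the 4 pairs, so 12 choices force a sum of 54.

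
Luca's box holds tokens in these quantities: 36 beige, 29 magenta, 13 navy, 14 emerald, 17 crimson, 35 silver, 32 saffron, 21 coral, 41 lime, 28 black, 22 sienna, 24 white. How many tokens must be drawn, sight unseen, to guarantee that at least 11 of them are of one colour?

Put each drawn token into a box by colour. The largest draw with every box below 11 takes min(count, 10) from each colour.
Σ min(cᵢ, 10) = 10 + 10 + 10 + 10 + 10 + 10 + 10 + 10 + 10 + 10 + 10 + 10 = 120.
Draw number 120 + 1 = 121 must push one box to 11.

121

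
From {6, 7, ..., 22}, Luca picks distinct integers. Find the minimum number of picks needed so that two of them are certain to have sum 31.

11

Two chosen integers sum to 31 exactly when both halves of some pair {x, 31−x} with 9 ≤ x ≤ 31−x ≤ 22 are chosen — 7 such pairs.
The remaining 3 elements (those with no distinct partner in range) can never complete a 31-sum, so the worst case takes all of them and one from each pair: 3 + 7 = 10.
The 11th integer has to be the second member of some pair, so 10 + 1 = 11.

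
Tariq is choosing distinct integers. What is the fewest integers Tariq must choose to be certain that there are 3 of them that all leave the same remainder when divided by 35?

71

The 35 residue classes mod 35 are the pigeonholes.
With 70 integers one could put 2 in each residue class and have no class reach 3.
The 71st integer pushes some class to 3, so 35·2 + 1 = 71.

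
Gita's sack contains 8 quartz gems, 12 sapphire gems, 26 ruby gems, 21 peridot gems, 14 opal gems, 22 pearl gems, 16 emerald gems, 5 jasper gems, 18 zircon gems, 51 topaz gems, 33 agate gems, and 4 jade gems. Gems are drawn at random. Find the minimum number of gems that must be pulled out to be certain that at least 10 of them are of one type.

99

Put each drawn gem into a box by type. The largest draw with every box below 10 takes min(count, 9) from each type; types with fewer than 9 contribute all they have.
Σ min(cᵢ, 9) = 8 + 9 + 9 + 9 + 9 + 9 + 9 + 5 + 9 + 9 + 9 + 4 = 98.
Draw number 98 + 1 = 99 must push one box to 10.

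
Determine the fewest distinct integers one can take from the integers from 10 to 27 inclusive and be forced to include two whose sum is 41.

A set avoiding the sum 41 can contain at most one of each pair {x, 41−x}, plus the 4 elements whose complement lies outside the range.
The integers 10, …, 20 (11 of them) are such a set: any two sum to at least 10+11 = 21 and at most 19+20 = 39 < 41.
Pigeonhole: any 12th integer completes one of the 7 pairs, so 12 choices force a sum of 41.

12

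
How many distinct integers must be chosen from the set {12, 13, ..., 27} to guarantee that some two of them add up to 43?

11

A set avoiding the sum 43 can contain at most one of each pair {x, 43−x}, plus the 4 elements whose complement lies outside the range.
The integers 12, …, 21 (10 of them) are such a set: any two sum to at least 12+13 = 25 and at most 20+21 = 41 < 43.
Any 11th integer completes one of the 6 pairs, so 11 choices force a sum of 43.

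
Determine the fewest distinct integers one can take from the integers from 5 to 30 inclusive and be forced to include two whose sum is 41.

17

Group the elements by complementary pair {x, 41−x}: {11,30}, {12,29}, {13,28}, …, giving 10 two-element pairs and 6 integers whose partner 41−x falls outside [5,30].
By the pigeonhole principle, treating each of those 16 groups as a pigeonhole, one can pick one integer per group — 16 integers — with no two summing to 41.
The 17th integer lands in an occupied pair, forcing a sum of 41.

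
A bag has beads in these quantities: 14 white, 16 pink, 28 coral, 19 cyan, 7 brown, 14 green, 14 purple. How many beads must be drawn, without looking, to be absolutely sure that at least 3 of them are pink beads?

99

In the worst case for collecting pink beads, every non-pink bead comes out first.
There are 14 + 28 + 19 + 7 + 14 + 14 = 96 non-pink beads altogether.
After those, each further bead must be pink, so 96 + 3 = 99 draws guarantee 3 pink beads.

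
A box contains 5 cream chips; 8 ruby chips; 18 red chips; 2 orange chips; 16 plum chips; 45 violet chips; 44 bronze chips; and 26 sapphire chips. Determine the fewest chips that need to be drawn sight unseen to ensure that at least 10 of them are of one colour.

61

An adversary could hand out at most 9 chips per colour (cream, ruby, orange run out sooner): 5 + 8 + 9 + 2 + 9 + 9 + 9 + 9 = 60 chips and still no colour has 10.
By the pigeonhole principle, one more chip lands in a colour already at 9, so 61 draws are enough and 60 are not.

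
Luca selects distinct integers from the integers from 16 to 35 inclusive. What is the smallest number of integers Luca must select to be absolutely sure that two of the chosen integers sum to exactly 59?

15

Group the elements by complementary pair {x, 59−x}: {24,35}, {25,34}, {26,33}, …, giving 6 two-element pairs and 8 integers whose partner 59−x falls outside [16,35].
By the pigeonhole principle, treating each of those 14 groups as a pigeonhole, one can pick one integer per group — 14 integers — with no two summing to 59.
The 15th integer lands in an occupied pair, forcing a sum of 59.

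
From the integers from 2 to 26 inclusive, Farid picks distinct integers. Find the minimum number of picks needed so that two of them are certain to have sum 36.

18

A set avoiding the sum 36 can contain at most one of each pair {x, 36−x}, plus the 9 elements whose complement lies outside the range or equal to its own complement.
The integers 2, …, 18 (17 of them) are such a set: any two sum to at least 2+3 = 5 and at most 17+18 = 35 < 36.
By the pigeonhole principle, any 18th integer completes one of the 8 pairs, so 18 choices force a sum of 36.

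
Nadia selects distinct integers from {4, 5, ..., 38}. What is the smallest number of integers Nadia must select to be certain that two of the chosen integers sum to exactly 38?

21

Two chosen integers sum to 38 exactly when both halves of some pair {x, 38−x} with 4 ≤ x ≤ 38−x ≤ 34 are chosen — 15 such pairs.
The remaining 5 elements (those with no distinct partner in range) can never complete a 38-sum, so the worst case takes all of them and one from each pair: 5 + 15 = 20.
The 21st integer has to be the second member of some pair, so 20 + 1 = 21.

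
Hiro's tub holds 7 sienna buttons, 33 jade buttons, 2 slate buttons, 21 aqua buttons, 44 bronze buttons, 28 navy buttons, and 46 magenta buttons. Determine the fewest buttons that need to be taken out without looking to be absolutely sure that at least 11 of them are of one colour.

60

Put each drawn button into a box by colour. The largest draw with every box below 11 takes min(count, 10) from each colour; colours with fewer than 10 contribute all they have.
Σ min(cᵢ, 10) = 7 + 10 + 2 + 10 + 10 + 10 + 10 = 59.
Draw number 59 + 1 = 60 must push one box to 11.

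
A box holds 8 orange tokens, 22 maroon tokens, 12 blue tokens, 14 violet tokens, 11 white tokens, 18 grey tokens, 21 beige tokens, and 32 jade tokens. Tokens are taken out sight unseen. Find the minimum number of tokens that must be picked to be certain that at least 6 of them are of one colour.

41

An adversary could hand out at most 5 tokens per colour: 5 + 5 + 5 + 5 + 5 + 5 + 5 + 5 = 40 tokens and still no colour has 6.
Pigeonhole: one more token lands in a colour already at 5, so 41 draws are enough and 40 are not.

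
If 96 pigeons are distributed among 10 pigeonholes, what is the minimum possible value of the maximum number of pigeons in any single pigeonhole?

By pigeonhole, the 10 pigeonholes are the holes and the 96 pigeons are the pigeons.
If every pigeonhole held at most 9 pigeons, the total would be at most 10 × 9 = 90, which is less than 96.
So some pigeonhole holds at least ⌈96/10⌉ = 10 pigeons.

10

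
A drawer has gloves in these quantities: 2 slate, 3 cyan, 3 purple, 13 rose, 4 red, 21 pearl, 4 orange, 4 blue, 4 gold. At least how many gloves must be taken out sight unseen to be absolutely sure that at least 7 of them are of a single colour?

By the pigeonhole principle, put each drawn glove into a box by colour. The largest draw with every box below 7 takes min(count, 6) from each colour; colours with fewer than 6 contribute all they have.
Σ min(cᵢ, 6) = 2 + 3 + 3 + 6 + 4 + 6 + 4 + 4 + 4 = 36.
Draw number 36 + 1 = 37 must push one box to 7.

37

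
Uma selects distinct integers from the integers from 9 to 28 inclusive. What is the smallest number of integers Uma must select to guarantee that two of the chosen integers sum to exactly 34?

13

A set avoiding the sum 34 can contain at most one of each pair {x, 34−x}, plus the 4 elements whose complement lies outside the range or equal to its own complement.
The integers 17, …, 28 (12 of them) are such a set: any two sum to at least 17+18 = 35 > 34.
Any 13th integer completes one of the 8 pairs, so 13 choices force a sum of 34.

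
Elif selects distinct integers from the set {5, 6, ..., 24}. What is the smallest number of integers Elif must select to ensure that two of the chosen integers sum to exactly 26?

A set avoiding the sum 26 can contain at most one of each pair {x, 26−x}, plus the 4 elements whose complement lies outside the range or equal to its own complement.
The integers 13, …, 24 (12 of them) are such a set: any two sum to at least 13+14 = 27 > 26.
By pigeonhole, any 13th integer completes one of the 8 pairs, so 13 choices force a sum of 26.

13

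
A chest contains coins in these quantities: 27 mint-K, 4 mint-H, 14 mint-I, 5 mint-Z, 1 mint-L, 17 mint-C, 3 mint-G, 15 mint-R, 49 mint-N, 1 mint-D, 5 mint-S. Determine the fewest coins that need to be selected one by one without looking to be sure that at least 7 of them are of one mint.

50

By the pigeonhole principle, the 11 mints are the holes; the coins drawn are the pigeons.
To avoid 7 of any one mint, the worst case takes at most 6 of each mint, or every coin of a mint that has fewer than 6.
That gives 6 + 4 + 6 + 5 + 1 + 6 + 3 + 6 + 6 + 1 + 5 = 49 coins with no mint reaching 7.
The next coin forces some mint to 7, so 49 + 1 = 50.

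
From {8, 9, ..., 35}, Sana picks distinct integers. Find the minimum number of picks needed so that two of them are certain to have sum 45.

16

A set avoiding the sum 45 can contain at most one of each pair {x, 45−x}, plus the 2 elements whose complement lies outside the range.
The integers 8, …, 22 (15 of them) are such a set: any two sum to at least 8+9 = 17 and at most 21+22 = 43 < 45.
Pigeonhole: any 16th integer completes one of the 13 pairs, so 16 choices force a sum of 45.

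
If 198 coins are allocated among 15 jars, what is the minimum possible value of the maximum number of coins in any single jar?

The 15 jars are the holes and the 198 coins are the pigeons.
If every jar held at most 13 coins, the total would be at most 15 × 13 = 195, which is less than 198.
So some jar holds at least ⌈198/15⌉ = 14 coins.

14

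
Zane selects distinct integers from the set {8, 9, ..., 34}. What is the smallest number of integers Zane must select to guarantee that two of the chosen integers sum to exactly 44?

Group the elements by complementary pair {x, 44−x}: {10,34}, {11,33}, {12,32}, …, giving 12 two-element pairs, the single value 22 (it cannot pair with itself since the integers are distinct), and 2 integers whose partner 44−x falls outside [8,34].
By the pigeonhole principle, treating each of those 15 groups as a pigeonhole, one can pick one integer per group — 15 integers — with no two summing to 44.
The 16th integer lands in an occupied pair, forcing a sum of 44.

16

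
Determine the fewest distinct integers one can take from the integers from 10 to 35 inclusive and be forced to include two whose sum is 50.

A set avoiding the sum 50 can contain at most one of each pair {x, 50−x}, plus the 6 elements whose complement lies outside the range or equal to its own complement.
The integers 10, …, 25 (16 of them) are such a set: any two sum to at least 10+11 = 21 and at most 24+25 = 49 < 50.
Pigeonhole: any 17th integer completes one of the 10 pairs, so 17 choices force a sum of 50.

17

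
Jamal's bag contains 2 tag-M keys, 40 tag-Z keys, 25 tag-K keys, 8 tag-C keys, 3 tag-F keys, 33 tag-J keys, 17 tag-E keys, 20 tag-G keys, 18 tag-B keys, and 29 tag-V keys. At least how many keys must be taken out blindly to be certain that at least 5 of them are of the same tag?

38

An adversary could hand out at most 4 keys per tag (tag-M, tag-F run out sooner): 2 + 4 + 4 + 4 + 3 + 4 + 4 + 4 + 4 + 4 = 37 keys and still no tag has 5.
One more key lands in a tag already at 4, so 38 draws are enough and 37 are not.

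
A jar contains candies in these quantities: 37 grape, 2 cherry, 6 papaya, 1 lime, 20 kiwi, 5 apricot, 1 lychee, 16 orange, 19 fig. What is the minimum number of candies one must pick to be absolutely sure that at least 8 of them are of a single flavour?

Put each drawn candy into a box by flavour. The largest draw with every box below 8 takes min(count, 7) from each flavour; flavours with fewer than 7 contribute all they have.
Σ min(cᵢ, 7) = 7 + 2 + 6 + 1 + 7 + 5 + 1 + 7 + 7 = 43.
Draw number 43 + 1 = 44 must push one box to 8.

44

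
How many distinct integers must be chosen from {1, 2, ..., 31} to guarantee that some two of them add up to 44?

23

Group the elements by complementary pair {x, 44−x}: {13,31}, {14,30}, {15,29}, …, giving 9 two-element pairs; the single value 22 (it cannot pair with itself since the integers are distinct); and 12 integers whose partner 44−x falls outside [1,31].
By pigeonhole, treating each of those 22 groups as a pigeonhole, one can pick one integer per group — 22 integers — with no two summing to 44.
The 23rd integer lands in an occupied pair, forcing a sum of 44.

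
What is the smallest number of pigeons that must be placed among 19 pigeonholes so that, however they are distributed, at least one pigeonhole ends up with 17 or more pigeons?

305

With 304 pigeons one could put exactly 16 in each of the 19 pigeonholes, and no pigeonhole would reach 17.
Pigeonhole: one more pigeon must land in a pigeonhole that already has 16, giving it 17.
So 19 × 16 + 1 = 305 pigeons are required.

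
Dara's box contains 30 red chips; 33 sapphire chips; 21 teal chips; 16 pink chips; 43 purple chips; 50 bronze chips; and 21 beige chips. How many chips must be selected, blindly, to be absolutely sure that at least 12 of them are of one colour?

78

An adversary could hand out at most 11 chips per colour: 11 + 11 + 11 + 11 + 11 + 11 + 11 = 77 chips and still no colour has 12.
Pigeonhole: one more chip lands in a colour already at 11, so 78 draws are enough and 77 are not.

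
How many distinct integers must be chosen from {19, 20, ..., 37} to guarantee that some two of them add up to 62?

Group the elements by complementary pair {x, 62−x}: {25,37}, {26,36}, {27,35}, …, giving 6 two-element pairs, the single value 31 (it cannot pair with itself since the integers are distinct), and 6 integers whose partner 62−x falls outside [19,37].
Pigeonhole: treating each of those 13 groups as a pigeonhole, one can pick one integer per group — 13 integers — with no two summing to 62.
The 14th integer lands in an occupied pair, forcing a sum of 62.

14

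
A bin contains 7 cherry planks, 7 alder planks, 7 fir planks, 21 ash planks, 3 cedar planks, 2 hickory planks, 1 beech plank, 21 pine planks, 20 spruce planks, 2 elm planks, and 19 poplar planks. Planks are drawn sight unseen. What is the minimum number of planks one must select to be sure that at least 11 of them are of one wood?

70

An adversary could hand out at most 10 planks per wood (7 woods run out sooner): 7 + 7 + 7 + 10 + 3 + 2 + 1 + 10 + 10 + 2 + 10 = 69 planks and still no wood has 11.
Pigeonhole: one more plank lands in a wood already at 10, so 70 draws are enough and 69 are not.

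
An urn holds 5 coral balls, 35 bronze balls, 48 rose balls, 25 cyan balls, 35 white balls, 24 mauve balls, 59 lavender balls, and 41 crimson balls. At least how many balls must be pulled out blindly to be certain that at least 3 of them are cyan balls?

250

In the worst case for collecting cyan balls, every non-cyan ball comes out first.
There are 5 + 35 + 48 + 35 + 24 + 59 + 41 = 247 non-cyan balls altogether.
After those, each further ball must be cyan, so 247 + 3 = 250 draws guarantee 3 cyan balls.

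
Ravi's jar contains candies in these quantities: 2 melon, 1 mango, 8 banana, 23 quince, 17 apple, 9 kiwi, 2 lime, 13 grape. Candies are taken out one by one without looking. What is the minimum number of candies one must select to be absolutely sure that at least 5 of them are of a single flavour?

The 8 flavours are the holes; the candies drawn are the pigeons.
To avoid 5 of any one flavour, the worst case takes at most 4 of each flavour, or every candy of a flavour that has fewer than 4.
That gives 2 + 1 + 4 + 4 + 4 + 4 + 2 + 4 = 25 candies with no flavour reaching 5.
The next candy forces some flavour to 5, so 25 + 1 = 26.

26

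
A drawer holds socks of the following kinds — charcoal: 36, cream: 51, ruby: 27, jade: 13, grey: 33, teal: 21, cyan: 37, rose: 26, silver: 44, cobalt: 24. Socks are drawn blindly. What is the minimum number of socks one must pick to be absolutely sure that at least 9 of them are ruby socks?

294

In the worst case for collecting ruby socks, every non-ruby sock comes out first.
There are 36 + 51 + 13 + 33 + 21 + 37 + 26 + 44 + 24 = 285 non-ruby socks altogether.
After those, each further sock must be ruby, so 285 + 9 = 294 draws guarantee 9 ruby socks.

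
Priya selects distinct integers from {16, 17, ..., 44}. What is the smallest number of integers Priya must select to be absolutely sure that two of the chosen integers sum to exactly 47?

22

A set avoiding the sum 47 can contain at most one of each pair {x, 47−x}, plus the 13 elements whose complement lies outside the range.
The integers 24, …, 44 (21 of them) are such a set: any two sum to at least 24+25 = 49 > 47.
By the pigeonhole principle, any 22nd integer completes one of the 8 pairs, so 22 choices force a sum of 47.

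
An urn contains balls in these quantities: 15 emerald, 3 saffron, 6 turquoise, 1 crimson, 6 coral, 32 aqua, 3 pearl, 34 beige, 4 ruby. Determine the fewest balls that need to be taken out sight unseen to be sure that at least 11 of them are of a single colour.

By pigeonhole, the 9 colours are the holes; the balls drawn are the pigeons.
To avoid 11 of any one colour, the worst case takes at most 10 of each colour, or every ball of a colour that has fewer than 10.
That gives 10 + 3 + 6 + 1 + 6 + 10 + 3 + 10 + 4 = 53 balls with no colour reaching 11.
The next ball forces some colour to 11, so 53 + 1 = 54.

54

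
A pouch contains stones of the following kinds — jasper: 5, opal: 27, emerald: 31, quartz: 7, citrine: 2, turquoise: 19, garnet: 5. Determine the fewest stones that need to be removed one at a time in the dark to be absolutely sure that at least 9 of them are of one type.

The 7 types are the holes; the stones drawn are the pigeons.
To avoid 9 of any one type, the worst case takes at most 8 of each type, or every stone of a type that has fewer than 8.
That gives 5 + 8 + 8 + 7 + 2 + 8 + 5 = 43 stones with no type reaching 9.
The next stone forces some type to 9, so 43 + 1 = 44.

44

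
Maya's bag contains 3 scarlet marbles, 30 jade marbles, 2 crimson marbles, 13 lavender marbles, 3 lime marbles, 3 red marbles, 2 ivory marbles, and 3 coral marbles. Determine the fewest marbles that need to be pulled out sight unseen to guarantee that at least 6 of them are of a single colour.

An adversary could hand out at most 5 marbles per colour (6 colours run out sooner): 3 + 5 + 2 + 5 + 3 + 3 + 2 + 3 = 26 marbles and still no colour has 6.
One more marble lands in a colour already at 5, so 27 draws are enough and 26 are not.

27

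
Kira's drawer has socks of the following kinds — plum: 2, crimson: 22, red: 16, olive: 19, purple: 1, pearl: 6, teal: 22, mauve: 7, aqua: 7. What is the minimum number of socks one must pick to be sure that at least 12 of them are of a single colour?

68

Put each drawn sock into a box by colour. The largest draw with every box below 12 takes min(count, 11) from each colour; colours with fewer than 11 contribute all they have.
Σ min(cᵢ, 11) = 2 + 11 + 11 + 11 + 1 + 6 + 11 + 7 + 7 = 67.
Draw number 67 + 1 = 68 must push one box to 12.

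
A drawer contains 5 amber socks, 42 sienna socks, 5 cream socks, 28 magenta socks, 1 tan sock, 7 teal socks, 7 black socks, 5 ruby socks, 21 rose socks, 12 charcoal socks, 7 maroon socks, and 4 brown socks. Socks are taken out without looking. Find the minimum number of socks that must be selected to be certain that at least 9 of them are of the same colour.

74

An adversary could hand out at most 8 socks per colour (8 colours run out sooner): 5 + 8 + 5 + 8 + 1 + 7 + 7 + 5 + 8 + 8 + 7 + 4 = 73 socks and still no colour has 9.
By pigeonhole, one more sock lands in a colour already at 8, so 74 draws are enough and 73 are not.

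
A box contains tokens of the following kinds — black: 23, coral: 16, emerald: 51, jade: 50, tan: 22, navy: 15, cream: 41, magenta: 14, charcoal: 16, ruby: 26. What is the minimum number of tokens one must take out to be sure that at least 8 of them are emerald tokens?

In the worst case for collecting emerald tokens, every non-emerald token comes out first.
There are 23 + 16 + 50 + 22 + 15 + 41 + 14 + 16 + 26 = 223 non-emerald tokens altogether.
After those, each further token must be emerald, so 223 + 8 = 231 draws guarantee 8 emerald tokens.

231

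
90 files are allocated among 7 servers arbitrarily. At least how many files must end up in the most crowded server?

The 7 servers are the holes and the 90 files are the pigeons.
If every server held at most 12 files, the total would be at most 7 × 12 = 84, which is less than 90.
So some server holds at least ⌈90/7⌉ = 13 files.

13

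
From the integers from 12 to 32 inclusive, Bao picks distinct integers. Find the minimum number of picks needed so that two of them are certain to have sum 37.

Two chosen integers sum to 37 exactly when both halves of some pair {x, 37−x} with 12 ≤ x ≤ 37−x ≤ 25 are chosen — 7 such pairs.
The remaining 7 elements (those with no distinct partner in range) can never complete a 37-sum, so the worst case takes all of them and one from each pair: 7 + 7 = 14.
The 15th integer has to be the second member of some pair, so 14 + 1 = 15.

15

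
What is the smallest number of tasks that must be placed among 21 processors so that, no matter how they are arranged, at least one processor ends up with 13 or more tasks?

253

With 252 tasks one could put exactly 12 in each of the 21 processors, and no processor would reach 13.
One more task must land in a processor that already has 12, giving it 13.
So 21 × 12 + 1 = 253 tasks are required.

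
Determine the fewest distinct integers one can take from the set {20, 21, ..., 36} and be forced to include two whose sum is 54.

A set avoiding the sum 54 can contain at most one of each pair {x, 54−x}, plus the 3 elements whose complement lies outside the range or equal to its own complement.
The integers 27, …, 36 (10 of them) are such a set: any two sum to at least 27+28 = 55 > 54.
By the pigeonhole principle, any 11th integer completes one of the 7 pairs, so 11 choices force a sum of 54.

11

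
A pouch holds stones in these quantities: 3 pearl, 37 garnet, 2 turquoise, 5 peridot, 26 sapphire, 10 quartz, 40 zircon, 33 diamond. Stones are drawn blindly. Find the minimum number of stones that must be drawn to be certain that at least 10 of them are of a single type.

56

An adversary could hand out at most 9 stones per type (pearl, turquoise, peridot run out sooner): 3 + 9 + 2 + 5 + 9 + 9 + 9 + 9 = 55 stones and still no type has 10.
One more stone lands in a type already at 9, so 56 draws are enough and 55 are not.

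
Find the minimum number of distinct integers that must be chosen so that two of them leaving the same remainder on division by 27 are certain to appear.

By pigeonhole, the 27 residue classes mod 27 are the pigeonholes.
With 27 integers one could put 1 in each residue class and have no class reach 2.
The 28th integer pushes some class to 2, so 27·1 + 1 = 28.

28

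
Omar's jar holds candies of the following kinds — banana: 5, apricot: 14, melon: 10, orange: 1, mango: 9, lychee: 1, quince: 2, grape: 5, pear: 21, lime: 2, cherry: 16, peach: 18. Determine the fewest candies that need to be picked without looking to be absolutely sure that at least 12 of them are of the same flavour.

Put each drawn candy into a box by flavour. The largest draw with every box below 12 takes min(count, 11) from each flavour; flavours with fewer than 11 contribute all they have.
Σ min(cᵢ, 11) = 5 + 11 + 10 + 1 + 9 + 1 + 2 + 5 + 11 + 2 + 11 + 11 = 79.
Draw number 79 + 1 = 80 must push one box to 12.

80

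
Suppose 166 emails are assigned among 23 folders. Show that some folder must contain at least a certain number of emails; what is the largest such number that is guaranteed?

8

By pigeonhole, the 23 folders are the holes and the 166 emails are the pigeons.
If every folder held at most 7 emails, the total would be at most 23 × 7 = 161, which is less than 166.
So some folder holds at least ⌈166/23⌉ = 8 emails.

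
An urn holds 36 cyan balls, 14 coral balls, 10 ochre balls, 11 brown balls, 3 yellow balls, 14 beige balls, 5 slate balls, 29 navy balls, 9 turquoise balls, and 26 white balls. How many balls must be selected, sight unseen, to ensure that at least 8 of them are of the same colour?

By pigeonhole, the 10 colours are the holes; the balls drawn are the pigeons.
To avoid 8 of any one colour, the worst case takes at most 7 of each colour, or every ball of a colour that has fewer than 7.
That gives 7 + 7 + 7 + 7 + 3 + 7 + 5 + 7 + 7 + 7 = 64 balls with no colour reaching 8.
The next ball forces some colour to 8, so 64 + 1 = 65.

65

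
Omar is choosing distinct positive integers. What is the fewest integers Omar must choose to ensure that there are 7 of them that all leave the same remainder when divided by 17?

Pigeonhole: the 17 residue classes mod 17 are the pigeonholes.
With 102 integers one could put 6 in each residue class and have no class reach 7.
The 103rd integer pushes some class to 7, so 17·6 + 1 = 103.

103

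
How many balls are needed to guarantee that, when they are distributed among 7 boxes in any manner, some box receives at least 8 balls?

50

With 49 balls one could put exactly 7 in each of the 7 boxes, and no box would reach 8.
One more ball must land in a box that already has 7, giving it 8.
So 7 × 7 + 1 = 50 balls are required.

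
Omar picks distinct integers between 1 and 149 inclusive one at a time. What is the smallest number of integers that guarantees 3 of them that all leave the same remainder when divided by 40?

81

By the pigeonhole principle, the 40 residue classes mod 40 are the pigeonholes.
With 80 integers one could put 2 in each residue class and have no class reach 3.
The 81st integer pushes some class to 3, so 40·2 + 1 = 81.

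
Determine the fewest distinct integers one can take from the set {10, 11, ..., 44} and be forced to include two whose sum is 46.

Group the elements by complementary pair {x, 46−x}: {10,36}, {11,35}, {12,34}, …, giving 13 two-element pairs, the single value 23 (it cannot pair with itself since the integers are distinct), and 8 integers whose partner 46−x falls outside [10,44].
Treating each of those 22 groups as a pigeonhole, one can pick one integer per group — 22 integers — with no two summing to 46.
The 23rd integer lands in an occupied pair, forcing a sum of 46.

23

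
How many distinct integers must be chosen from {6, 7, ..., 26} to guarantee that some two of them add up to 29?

Two chosen integers sum to 29 exactly when both halves of some pair {x, 29−x} with 6 ≤ x ≤ 29−x ≤ 23 are chosen — 9 such pairs.
The remaining 3 elements (those with no distinct partner in range) can never complete a 29-sum, so the worst case takes all of them and one from each pair: 3 + 9 = 12.
By the pigeonhole principle, the 13th integer has to be the second member of some pair, so 12 + 1 = 13.

13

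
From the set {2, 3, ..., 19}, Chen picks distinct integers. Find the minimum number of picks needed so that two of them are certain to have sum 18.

Group the elements by complementary pair {x, 18−x}: {2,16}, {3,15}, {4,14}, …, giving 7 two-element pairs, the single value 9 (it cannot pair with itself since the integers are distinct), and 3 integers whose partner 18−x falls outside [2,19].
Treating each of those 11 groups as a pigeonhole, one can pick one integer per group — 11 integers — with no two summing to 18.
The 12th integer lands in an occupied pair, forcing a sum of 18.

12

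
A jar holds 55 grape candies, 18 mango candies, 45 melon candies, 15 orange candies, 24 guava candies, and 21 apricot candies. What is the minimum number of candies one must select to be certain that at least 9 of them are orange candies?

172

In the worst case for collecting orange candies, every non-orange candy comes out first.
There are 55 + 18 + 45 + 24 + 21 = 163 non-orange candies altogether.
After those, each further candy must be orange, so 163 + 9 = 172 draws guarantee 9 orange candies.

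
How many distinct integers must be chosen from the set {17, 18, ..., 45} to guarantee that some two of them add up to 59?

Two chosen integers sum to 59 exactly when both halves of some pair {x, 59−x} with 17 ≤ x ≤ 59−x ≤ 42 are chosen — 13 such pairs.
The remaining 3 elements (those with no distinct partner in range) can never complete a 59-sum, so the worst case takes all of them and one from each pair: 3 + 13 = 16.
The 17th integer has to be the second member of some pair, so 16 + 1 = 17.

17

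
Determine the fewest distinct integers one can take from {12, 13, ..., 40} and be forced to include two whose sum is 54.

A set avoiding the sum 54 can contain at most one of each pair {x, 54−x}, plus the 3 elements whose complement lies outside the range or equal to its own complement.
The integers 12, …, 27 (16 of them) are such a set: any two sum to at least 12+13 = 25 and at most 26+27 = 53 < 54.
Any 17th integer completes one of the 13 pairs, so 17 choices force a sum of 54.

17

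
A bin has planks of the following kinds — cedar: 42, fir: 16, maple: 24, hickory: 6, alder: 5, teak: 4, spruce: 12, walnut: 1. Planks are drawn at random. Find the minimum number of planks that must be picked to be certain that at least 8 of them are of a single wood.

45

An adversary could hand out at most 7 planks per wood (4 woods run out sooner): 7 + 7 + 7 + 6 + 5 + 4 + 7 + 1 = 44 planks and still no wood has 8.
By pigeonhole, one more plank lands in a wood already at 7, so 45 draws are enough and 44 are not.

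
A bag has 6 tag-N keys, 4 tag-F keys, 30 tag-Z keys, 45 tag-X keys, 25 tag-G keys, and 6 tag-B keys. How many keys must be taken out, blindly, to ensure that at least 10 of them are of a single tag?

44

An adversary could hand out at most 9 keys per tag (tag-N, tag-F, tag-B run out sooner): 6 + 4 + 9 + 9 + 9 + 6 = 43 keys and still no tag has 10.
One more key lands in a tag already at 9, so 44 draws are enough and 43 are not.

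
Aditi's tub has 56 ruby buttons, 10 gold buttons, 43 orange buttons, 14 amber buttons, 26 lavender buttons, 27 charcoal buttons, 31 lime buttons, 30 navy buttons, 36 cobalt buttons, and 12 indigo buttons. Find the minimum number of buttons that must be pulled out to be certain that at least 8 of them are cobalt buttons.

In the worst case for collecting cobalt buttons, every non-cobalt button comes out first.
There are 56 + 10 + 43 + 14 + 26 + 27 + 31 + 30 + 12 = 249 non-cobalt buttons altogether.
After those, each further button must be cobalt, so 249 + 8 = 257 draws guarantee 8 cobalt buttons.

257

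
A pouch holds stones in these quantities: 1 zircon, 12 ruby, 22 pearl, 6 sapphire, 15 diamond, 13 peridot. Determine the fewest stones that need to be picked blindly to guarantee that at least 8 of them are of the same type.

36

Put each drawn stone into a box by type. The largest draw with every box below 8 takes min(count, 7) from each type; types with fewer than 7 contribute all they have.
Σ min(cᵢ, 7) = 1 + 7 + 7 + 6 + 7 + 7 = 35.
Draw number 35 + 1 = 36 must push one box to 8.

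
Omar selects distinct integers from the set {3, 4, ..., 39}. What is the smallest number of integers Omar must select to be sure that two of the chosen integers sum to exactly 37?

22

Two chosen integers sum to 37 exactly when both halves of some pair {x, 37−x} with 3 ≤ x ≤ 37−x ≤ 34 are chosen — 16 such pairs.
The remaining 5 elements (those with no distinct partner in range) can never complete a 37-sum, so the worst case takes all of them and one from each pair: 5 + 16 = 21.
By the pigeonhole principle, the 22nd integer has to be the second member of some pair, so 21 + 1 = 22.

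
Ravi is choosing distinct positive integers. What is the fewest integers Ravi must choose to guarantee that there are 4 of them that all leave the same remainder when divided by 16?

By the pigeonhole principle, the 16 residue classes mod 16 are the pigeonholes.
With 48 integers one could put 3 in each residue class and have no class reach 4.
The 49th integer pushes some class to 4, so 16·3 + 1 = 49.

49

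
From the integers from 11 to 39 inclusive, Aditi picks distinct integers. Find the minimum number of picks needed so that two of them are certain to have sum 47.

Two chosen integers sum to 47 exactly when both halves of some pair {x, 47−x} with 11 ≤ x ≤ 47−x ≤ 36 are chosen — 13 such pairs.
The remaining 3 elements (those with no distinct partner in range) can never complete a 47-sum, so the worst case takes all of them and one from each pair: 3 + 13 = 16.
By pigeonhole, the 17th integer has to be the second member of some pair, so 16 + 1 = 17.

17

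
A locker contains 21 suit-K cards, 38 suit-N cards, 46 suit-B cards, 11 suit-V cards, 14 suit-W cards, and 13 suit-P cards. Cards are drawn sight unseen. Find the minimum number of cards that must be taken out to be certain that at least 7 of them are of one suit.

37

By pigeonhole, the 6 suits are the holes; the cards drawn are the pigeons.
To avoid 7 of any one suit, the worst case takes at most 6 of each suit.
That gives 6 + 6 + 6 + 6 + 6 + 6 = 36 cards with no suit reaching 7.
The next card forces some suit to 7, so 36 + 1 = 37.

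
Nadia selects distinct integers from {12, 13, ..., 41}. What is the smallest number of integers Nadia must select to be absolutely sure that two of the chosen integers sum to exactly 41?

22

Group the elements by complementary pair {x, 41−x}: {12,29}, {13,28}, {14,27}, …, giving 9 two-element pairs and 12 integers whose partner 41−x falls outside [12,41].
Treating each of those 21 groups as a pigeonhole, one can pick one integer per group — 21 integers — with no two summing to 41.
The 22nd integer lands in an occupied pair, forcing a sum of 41.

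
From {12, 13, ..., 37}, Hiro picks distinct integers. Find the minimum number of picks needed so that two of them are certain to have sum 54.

17

Group the elements by complementary pair {x, 54−x}: {17,37}, {18,36}, {19,35}, …, giving 10 two-element pairs, the single value 27 (it cannot pair with itself since the integers are distinct), and 5 integers whose partner 54−x falls outside [12,37].
By pigeonhole, treating each of those 16 groups as a pigeonhole, one can pick one integer per group — 16 integers — with no two summing to 54.
The 17th integer lands in an occupied pair, forcing a sum of 54.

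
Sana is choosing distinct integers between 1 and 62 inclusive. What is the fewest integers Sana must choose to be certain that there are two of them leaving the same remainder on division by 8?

9

By the pigeonhole principle, the 8 residue classes mod 8 are the pigeonholes.
With 8 integers one could put 1 in each residue class and have no class reach 2.
The 9th integer pushes some class to 2, so 8·1 + 1 = 9.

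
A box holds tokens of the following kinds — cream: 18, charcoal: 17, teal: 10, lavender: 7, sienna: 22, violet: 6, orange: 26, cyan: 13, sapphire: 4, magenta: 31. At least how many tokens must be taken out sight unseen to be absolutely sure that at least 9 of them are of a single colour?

74

By pigeonhole, the 10 colours are the holes; the tokens drawn are the pigeons.
To avoid 9 of any one colour, the worst case takes at most 8 of each colour, or every token of a colour that has fewer than 8.
That gives 8 + 8 + 8 + 7 + 8 + 6 + 8 + 8 + 4 + 8 = 73 tokens with no colour reaching 9.
The next token forces some colour to 9, so 73 + 1 = 74.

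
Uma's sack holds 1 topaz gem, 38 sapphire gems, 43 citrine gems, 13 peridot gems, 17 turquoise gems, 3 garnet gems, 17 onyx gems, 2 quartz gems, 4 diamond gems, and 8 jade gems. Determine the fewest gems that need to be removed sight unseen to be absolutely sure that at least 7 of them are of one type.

47

An adversary could hand out at most 6 gems per type (4 types run out sooner): 1 + 6 + 6 + 6 + 6 + 3 + 6 + 2 + 4 + 6 = 46 gems and still no type has 7.
One more gem lands in a type already at 6, so 47 draws are enough and 46 are not.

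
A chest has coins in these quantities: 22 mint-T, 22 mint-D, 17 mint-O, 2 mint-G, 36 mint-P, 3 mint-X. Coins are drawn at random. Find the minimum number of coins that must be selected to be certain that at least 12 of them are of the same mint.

50

An adversary could hand out at most 11 coins per mint (mint-G, mint-X run out sooner): 11 + 11 + 11 + 2 + 11 + 3 = 49 coins and still no mint has 12.
Pigeonhole: one more coin lands in a mint already at 11, so 50 draws are enough and 49 are not.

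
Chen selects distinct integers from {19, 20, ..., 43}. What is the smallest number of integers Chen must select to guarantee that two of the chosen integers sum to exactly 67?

Two chosen integers sum to 67 exactly when both halves of some pair {x, 67−x} with 24 ≤ x ≤ 67−x ≤ 43 are chosen — 10 such pairs.
The remaining 5 elements (those with no distinct partner in range) can never complete a 67-sum, so the worst case takes all of them and one from each pair: 5 + 10 = 15.
By the pigeonhole principle, the 16th integer has to be the second member of some pair, so 15 + 1 = 16.

16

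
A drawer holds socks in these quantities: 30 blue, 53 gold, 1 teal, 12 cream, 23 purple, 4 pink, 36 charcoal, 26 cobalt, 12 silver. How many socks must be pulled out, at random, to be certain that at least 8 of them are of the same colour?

An adversary could hand out at most 7 socks per colour (teal, pink run out sooner): 7 + 7 + 1 + 7 + 7 + 4 + 7 + 7 + 7 = 54 socks and still no colour has 8.
One more sock lands in a colour already at 7, so 55 draws are enough and 54 are not.

55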